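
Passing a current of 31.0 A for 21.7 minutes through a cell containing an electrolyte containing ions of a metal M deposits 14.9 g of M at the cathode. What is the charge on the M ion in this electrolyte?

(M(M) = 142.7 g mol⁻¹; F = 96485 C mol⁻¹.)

+4

Q = I·t = 31.00 A × 1302.0 s = 40360 C, so n(e⁻) = 40360/96485 = 0.4183 mol.
n(M) deposited = 14.9 / 142.7 = 0.1044 mol.
Electrons per atom = n(e⁻)/n(M) = 0.4183 / 0.1044 = 4.01 ≈ 4, so the ion is M⁴⁺.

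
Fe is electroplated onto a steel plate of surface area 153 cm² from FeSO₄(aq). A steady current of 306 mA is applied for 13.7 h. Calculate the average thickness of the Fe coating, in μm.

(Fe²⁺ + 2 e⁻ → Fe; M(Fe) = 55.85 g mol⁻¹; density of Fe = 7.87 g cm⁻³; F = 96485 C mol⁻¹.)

Q = I·t = 0.3060 × 49320 = 15090 C; n(e⁻) = 0.1564 mol.
n(Fe) = n(e⁻)/2 = 0.07821 mol, so m = 0.07821 × 55.85 = 4.368 g.
Volume = m/ρ = 4.368 / 7.87 = 0.5550 cm³.
Thickness = V/A = 0.5550 / 153 = 0.00363 cm = 36.3 μm.

36.3 μm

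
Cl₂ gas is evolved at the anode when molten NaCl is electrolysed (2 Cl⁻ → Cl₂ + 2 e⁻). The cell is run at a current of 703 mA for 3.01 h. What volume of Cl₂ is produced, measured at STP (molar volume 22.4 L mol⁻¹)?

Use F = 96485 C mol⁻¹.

0.884 L

Q = I·t = 0.7030 A × 10836 s = 7618 C.
n(e⁻) = Q/F = 7618 / 96485 = 0.07895 mol.
2 electrons are transferred per Cl₂ molecule, so n(Cl₂) = 0.07895 / 2 = 0.03948 mol.
V = n × V_m = 0.03948 × 22.4 = 0.884 L.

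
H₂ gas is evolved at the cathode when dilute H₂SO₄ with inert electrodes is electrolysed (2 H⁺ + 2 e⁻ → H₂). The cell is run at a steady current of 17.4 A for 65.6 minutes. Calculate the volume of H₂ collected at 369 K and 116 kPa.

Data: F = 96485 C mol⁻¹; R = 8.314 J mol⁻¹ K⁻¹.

9.39 L

Q = I·t = 17.40 A × 3936.0 s = 68490 C.
n(e⁻) = Q/F = 68490 / 96485 = 0.7098 mol.
2 electrons are transferred per H₂ molecule, so n(H₂) = 0.7098 / 2 = 0.3549 mol.
V = nRT/P = (0.3549 × 8.314 × 369) / (116 × 10³ Pa) = 0.00939 m³ = 9.39 L.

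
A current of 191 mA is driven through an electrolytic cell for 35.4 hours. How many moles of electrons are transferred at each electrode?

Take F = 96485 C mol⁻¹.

0.252 mol

Q = I·t = 0.1910 A × 127440 s = 24340 C.
n(e⁻) = Q/F = 24340 / 96485 = 0.252 mol.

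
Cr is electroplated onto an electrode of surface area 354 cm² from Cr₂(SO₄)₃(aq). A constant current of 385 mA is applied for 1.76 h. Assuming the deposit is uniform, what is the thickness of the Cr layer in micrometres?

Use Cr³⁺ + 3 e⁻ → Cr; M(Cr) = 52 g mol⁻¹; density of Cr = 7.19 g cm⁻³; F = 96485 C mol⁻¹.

1.72 μm

Q = I·t = 0.3850 × 6336.0 = 2439 C; n(e⁻) = 0.02528 mol.
n(Cr) = n(e⁻)/3 = 0.008427 mol, so m = 0.008427 × 52 = 0.4382 g.
Volume = m/ρ = 0.4382 / 7.19 = 0.06095 cm³.
Thickness = V/A = 0.06095 / 354 = 1.72 × 10⁻⁴ cm = 1.72 μm.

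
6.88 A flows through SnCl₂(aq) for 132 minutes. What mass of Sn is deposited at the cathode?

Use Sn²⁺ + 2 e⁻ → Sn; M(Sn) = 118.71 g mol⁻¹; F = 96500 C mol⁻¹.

Q = I·t = 6.880 A × 7920.0 s = 54490 C.
n(e⁻) = Q/F = 54490 / 96500 = 0.5647 mol.
Sn²⁺ + 2 e⁻ → Sn, so n(Sn) = n(e⁻)/2 = 0.2823 mol.
m = n·M = 0.2823 × 118.71 = 33.5 g.

33.5 g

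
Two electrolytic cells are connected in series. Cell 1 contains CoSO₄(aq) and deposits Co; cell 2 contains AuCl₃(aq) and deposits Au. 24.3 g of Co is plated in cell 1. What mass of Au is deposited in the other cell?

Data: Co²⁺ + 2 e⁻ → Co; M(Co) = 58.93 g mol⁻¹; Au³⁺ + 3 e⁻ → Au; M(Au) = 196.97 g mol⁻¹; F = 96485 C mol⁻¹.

n(Co) = 24.3 / 58.93 = 0.4124 mol.
Since Co²⁺ + 2 e⁻ → Co, n(e⁻) passed = 2 × 0.4124 = 0.8247 mol.
Cells in series carry the same charge, so the same 0.8247 mol of electrons passes through cell 2.
Au³⁺ + 3 e⁻ → Au, so n(Au) = 0.8247 / 3 = 0.2749 mol.
m(Au) = 0.2749 × 196.97 = 54.1 g.

54.1 g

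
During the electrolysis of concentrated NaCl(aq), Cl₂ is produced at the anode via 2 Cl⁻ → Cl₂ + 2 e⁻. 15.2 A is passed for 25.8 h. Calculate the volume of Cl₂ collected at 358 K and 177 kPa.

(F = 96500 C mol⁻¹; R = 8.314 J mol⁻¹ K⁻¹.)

Q = I·t = 15.20 A × 92880 s = 1412000 C.
n(e⁻) = Q/F = 1412000 / 96500 = 14.63 mol.
2 electrons are transferred per Cl₂ molecule, so n(Cl₂) = 14.63 / 2 = 7.315 mol.
V = nRT/P = (7.315 × 8.314 × 358) / (177 × 10³ Pa) = 0.123 m³ = 123 L.

123 L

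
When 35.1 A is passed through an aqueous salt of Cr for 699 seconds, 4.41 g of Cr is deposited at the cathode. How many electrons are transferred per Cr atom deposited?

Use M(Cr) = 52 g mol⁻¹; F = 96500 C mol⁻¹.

Q = I·t = 35.10 A × 699.00 s = 24530 C, so n(e⁻) = 24530/96500 = 0.2542 mol.
n(Cr) deposited = 4.41 / 52 = 0.08481 mol.
Electrons per atom = n(e⁻)/n(Cr) = 0.2542 / 0.08481 = 3.00 ≈ 3, so the ion is Cr³⁺.

3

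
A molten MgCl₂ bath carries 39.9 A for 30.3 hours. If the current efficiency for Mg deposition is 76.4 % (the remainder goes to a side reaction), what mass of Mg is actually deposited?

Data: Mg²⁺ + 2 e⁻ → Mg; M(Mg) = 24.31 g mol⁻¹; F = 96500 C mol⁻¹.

Q = I·t = 39.90 × 109080 = 4352000 C.
n(e⁻) = 4352000/96500 = 45.10 mol; theoretically n(Mg) = 45.10/2 = 22.55 mol, m_theo = 548.2 g.
At 76.4 % efficiency, m_actual = 0.764 × 548.2 = 419 g.

419 g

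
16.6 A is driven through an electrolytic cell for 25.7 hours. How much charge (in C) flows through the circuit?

1.54 × 10⁶ C

Q = I·t = 16.60 A × 92520 s = 1.54 × 10⁶ C.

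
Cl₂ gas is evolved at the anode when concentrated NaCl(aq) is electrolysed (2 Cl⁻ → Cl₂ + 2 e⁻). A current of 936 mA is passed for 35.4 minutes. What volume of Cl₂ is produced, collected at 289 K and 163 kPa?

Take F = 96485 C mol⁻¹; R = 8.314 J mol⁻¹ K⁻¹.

Q = I·t = 0.9360 A × 2124.0 s = 1988 C.
n(e⁻) = Q/F = 1988 / 96485 = 0.02060 mol.
2 electrons are transferred per Cl₂ molecule, so n(Cl₂) = 0.02060 / 2 = 0.01030 mol.
V = nRT/P = (0.01030 × 8.314 × 289) / (163 × 10³ Pa) = 1.52 × 10⁻⁴ m³ = 0.152 L.

0.152 L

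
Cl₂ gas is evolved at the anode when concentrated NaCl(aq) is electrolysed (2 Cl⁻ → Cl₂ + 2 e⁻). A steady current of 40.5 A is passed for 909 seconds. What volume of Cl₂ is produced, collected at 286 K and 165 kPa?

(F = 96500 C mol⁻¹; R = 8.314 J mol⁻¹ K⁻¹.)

Q = I·t = 40.50 A × 909.00 s = 36810 C.
n(e⁻) = Q/F = 36810 / 96500 = 0.3815 mol.
2 electrons are transferred per Cl₂ molecule, so n(Cl₂) = 0.3815 / 2 = 0.1907 mol.
V = nRT/P = (0.1907 × 8.314 × 286) / (165 × 10³ Pa) = 0.00275 m³ = 2.75 L.

2.75 L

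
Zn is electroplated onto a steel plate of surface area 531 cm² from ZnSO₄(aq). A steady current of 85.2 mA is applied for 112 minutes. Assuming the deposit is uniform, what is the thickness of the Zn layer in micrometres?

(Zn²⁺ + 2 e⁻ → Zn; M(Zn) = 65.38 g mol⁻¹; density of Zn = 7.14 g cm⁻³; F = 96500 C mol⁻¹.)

0.512 μm

Q = I·t = 0.08520 × 6720.0 = 572.5 C; n(e⁻) = 0.005933 mol.
n(Zn) = n(e⁻)/2 = 0.002967 mol, so m = 0.002967 × 65.38 = 0.1940 g.
Volume = m/ρ = 0.1940 / 7.14 = 0.02716 cm³.
Thickness = V/A = 0.02716 / 531 = 5.12 × 10⁻⁵ cm = 0.512 μm.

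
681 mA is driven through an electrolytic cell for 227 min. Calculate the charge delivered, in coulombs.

Q = I·t = 0.6810 A × 13620 s = 9280 C.

9280 C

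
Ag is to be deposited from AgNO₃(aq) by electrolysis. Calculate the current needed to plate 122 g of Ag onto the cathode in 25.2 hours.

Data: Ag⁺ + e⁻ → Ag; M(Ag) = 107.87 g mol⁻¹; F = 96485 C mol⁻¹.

1.20 A

n(Ag) = 122 / 107.87 = 1.131 mol.
n(e⁻) = 1 × 1.131 = 1.131 mol.
Q = n(e⁻)·F = 1.131 × 96485 = 109100 C.
I = Q/t = 109100 / 90720 s = 1.20 A.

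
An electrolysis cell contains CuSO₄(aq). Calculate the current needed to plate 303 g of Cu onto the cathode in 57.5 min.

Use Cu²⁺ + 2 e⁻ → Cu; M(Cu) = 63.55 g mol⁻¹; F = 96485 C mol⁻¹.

n(Cu) = 303 / 63.55 = 4.768 mol.
n(e⁻) = 2 × 4.768 = 9.536 mol.
Q = n(e⁻)·F = 9.536 × 96485 = 920100 C.
I = Q/t = 920100 / 3450.0 s = 267 A.

267 A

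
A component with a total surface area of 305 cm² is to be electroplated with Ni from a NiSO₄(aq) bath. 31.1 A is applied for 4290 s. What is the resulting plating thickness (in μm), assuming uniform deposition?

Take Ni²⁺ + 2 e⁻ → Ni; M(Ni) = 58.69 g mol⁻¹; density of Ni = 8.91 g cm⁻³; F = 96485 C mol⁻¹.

Q = I·t = 31.10 × 4290.0 = 133400 C; n(e⁻) = 1.383 mol.
n(Ni) = n(e⁻)/2 = 0.6914 mol, so m = 0.6914 × 58.69 = 40.58 g.
Volume = m/ρ = 40.58 / 8.91 = 4.554 cm³.
Thickness = V/A = 4.554 / 305 = 0.0149 cm = 149 μm.

149 μm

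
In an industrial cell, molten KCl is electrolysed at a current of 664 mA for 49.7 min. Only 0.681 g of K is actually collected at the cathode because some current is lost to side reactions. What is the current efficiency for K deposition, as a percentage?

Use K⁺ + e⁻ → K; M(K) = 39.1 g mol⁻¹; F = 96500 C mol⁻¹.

Q = I·t = 0.6640 × 2982.0 = 1980 C; n(e⁻) = 1980/96500 = 0.02052 mol.
Theoretical n(K) = n(e⁻)/1 = 0.02052 mol, i.e. m_theo = 0.02052 × 39.1 = 0.8023 g.
Efficiency = m_actual / m_theo = 0.681 / 0.8023 = 84.9 %.

84.9 %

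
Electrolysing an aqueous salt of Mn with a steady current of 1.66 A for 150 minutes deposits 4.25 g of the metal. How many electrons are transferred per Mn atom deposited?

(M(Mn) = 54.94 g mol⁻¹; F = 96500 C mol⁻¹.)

2

Q = I·t = 1.660 A × 9000.0 s = 14940 C, so n(e⁻) = 14940/96500 = 0.1548 mol.
n(Mn) deposited = 4.25 / 54.94 = 0.07736 mol.
Electrons per atom = n(e⁻)/n(Mn) = 0.1548 / 0.07736 = 2.00 ≈ 2, so the ion is Mn²⁺.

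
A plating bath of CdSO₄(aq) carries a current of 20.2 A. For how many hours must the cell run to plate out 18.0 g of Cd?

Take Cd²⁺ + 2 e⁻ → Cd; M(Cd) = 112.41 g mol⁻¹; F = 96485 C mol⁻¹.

0.425 h

n(Cd) = m/M = 18.0 / 112.41 = 0.1601 mol.
Each Cd atom requires 2 electrons, so n(e⁻) = 2 × 0.1601 = 0.3203 mol.
Q = n(e⁻)·F = 0.3203 × 96485 = 30900 C.
t = Q/I = 30900 / 20.20 A = 1530 s = 0.425 h.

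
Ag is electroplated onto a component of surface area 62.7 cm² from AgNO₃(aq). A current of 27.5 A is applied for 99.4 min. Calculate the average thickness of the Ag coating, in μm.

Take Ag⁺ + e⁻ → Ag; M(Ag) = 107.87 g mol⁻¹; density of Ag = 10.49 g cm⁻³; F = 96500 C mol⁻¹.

2790 μm

Q = I·t = 27.50 × 5964.0 = 164000 C; n(e⁻) = 1.700 mol.
n(Ag) = n(e⁻)/1 = 1.700 mol, so m = 1.700 × 107.87 = 183.3 g.
Volume = m/ρ = 183.3 / 10.49 = 17.48 cm³.
Thickness = V/A = 17.48 / 62.7 = 0.279 cm = 2790 μm.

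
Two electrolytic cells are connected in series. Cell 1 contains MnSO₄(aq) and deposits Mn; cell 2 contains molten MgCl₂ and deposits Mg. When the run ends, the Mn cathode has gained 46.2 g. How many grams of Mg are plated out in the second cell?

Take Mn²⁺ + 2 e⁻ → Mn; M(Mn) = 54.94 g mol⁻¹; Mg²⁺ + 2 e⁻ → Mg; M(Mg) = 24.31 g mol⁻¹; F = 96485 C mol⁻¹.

20.4 g

n(Mn) = 46.2 / 54.94 = 0.8409 mol.
Since Mn²⁺ + 2 e⁻ → Mn, n(e⁻) passed = 2 × 0.8409 = 1.682 mol.
Cells in series carry the same charge, so the same 1.682 mol of electrons passes through cell 2.
Mg²⁺ + 2 e⁻ → Mg, so n(Mg) = 1.682 / 2 = 0.8409 mol.
m(Mg) = 0.8409 × 24.31 = 20.4 g.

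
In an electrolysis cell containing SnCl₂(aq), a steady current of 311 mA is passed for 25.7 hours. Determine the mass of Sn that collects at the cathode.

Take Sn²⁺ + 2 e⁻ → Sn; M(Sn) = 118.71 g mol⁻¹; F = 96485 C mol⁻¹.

17.7 g

Q = I·t = 0.3110 A × 92520 s = 28770 C.
n(e⁻) = Q/F = 28770 / 96485 = 0.2982 mol.
Sn²⁺ + 2 e⁻ → Sn, so n(Sn) = n(e⁻)/2 = 0.1491 mol.
m = n·M = 0.1491 × 118.71 = 17.7 g.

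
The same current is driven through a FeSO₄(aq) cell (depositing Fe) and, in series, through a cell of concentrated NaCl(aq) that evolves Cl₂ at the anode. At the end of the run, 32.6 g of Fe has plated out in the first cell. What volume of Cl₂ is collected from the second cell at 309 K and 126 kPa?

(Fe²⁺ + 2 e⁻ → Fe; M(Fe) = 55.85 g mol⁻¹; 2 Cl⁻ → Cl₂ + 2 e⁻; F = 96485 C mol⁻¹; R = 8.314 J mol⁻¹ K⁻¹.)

11.9 L

n(Fe) = 32.6 / 55.85 = 0.5837 mol, so n(e⁻) = 2 × 0.5837 = 1.167 mol.
The cells are in series, so the same 1.167 mol of electrons passes through the second cell.
2 Cl⁻ → Cl₂ + 2 e⁻ — 2 mol e⁻ per mol Cl₂, so n(Cl₂) = 1.167/2 = 0.5837 mol.
V = nRT/P = (0.5837 × 8.314 × 309) / (126 × 10³) = 0.0119 m³ = 11.9 L.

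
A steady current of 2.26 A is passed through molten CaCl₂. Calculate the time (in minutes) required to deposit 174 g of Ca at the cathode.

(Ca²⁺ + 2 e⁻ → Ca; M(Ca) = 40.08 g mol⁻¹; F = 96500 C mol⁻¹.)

6180 min

n(Ca) = m/M = 174 / 40.08 = 4.341 mol.
Each Ca atom requires 2 electrons, so n(e⁻) = 2 × 4.341 = 8.683 mol.
Q = n(e⁻)·F = 8.683 × 96500 = 837900 C.
t = Q/I = 837900 / 2.260 A = 370700 s = 6180 min.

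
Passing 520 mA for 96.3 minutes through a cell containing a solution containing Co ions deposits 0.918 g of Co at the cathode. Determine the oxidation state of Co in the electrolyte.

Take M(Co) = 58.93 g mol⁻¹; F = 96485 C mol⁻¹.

+2

Q = I·t = 0.5200 A × 5778.0 s = 3005 C, so n(e⁻) = 3005/96485 = 0.03114 mol.
n(Co) deposited = 0.918 / 58.93 = 0.01558 mol.
Electrons per atom = n(e⁻)/n(Co) = 0.03114 / 0.01558 = 2.00 ≈ 2, so the ion is Co²⁺.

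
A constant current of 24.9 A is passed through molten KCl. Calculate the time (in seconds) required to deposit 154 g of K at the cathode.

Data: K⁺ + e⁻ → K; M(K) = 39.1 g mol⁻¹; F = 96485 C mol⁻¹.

15300 s

n(K) = m/M = 154 / 39.1 = 3.939 mol.
Each K atom requires 1 electron, so n(e⁻) = 1 × 3.939 = 3.939 mol.
Q = n(e⁻)·F = 3.939 × 96485 = 380000 C.
t = Q/I = 380000 / 24.90 A = 15260 s.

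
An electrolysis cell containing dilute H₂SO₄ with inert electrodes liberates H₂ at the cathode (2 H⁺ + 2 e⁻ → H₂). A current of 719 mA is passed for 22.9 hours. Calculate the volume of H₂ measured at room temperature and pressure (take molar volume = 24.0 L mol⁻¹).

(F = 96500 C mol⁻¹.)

Q = I·t = 0.7190 A × 82440 s = 59270 C.
n(e⁻) = Q/F = 59270 / 96500 = 0.6142 mol.
2 electrons are transferred per H₂ molecule, so n(H₂) = 0.6142 / 2 = 0.3071 mol.
V = n × V_m = 0.3071 × 24.0 = 7.37 L.

7.37 L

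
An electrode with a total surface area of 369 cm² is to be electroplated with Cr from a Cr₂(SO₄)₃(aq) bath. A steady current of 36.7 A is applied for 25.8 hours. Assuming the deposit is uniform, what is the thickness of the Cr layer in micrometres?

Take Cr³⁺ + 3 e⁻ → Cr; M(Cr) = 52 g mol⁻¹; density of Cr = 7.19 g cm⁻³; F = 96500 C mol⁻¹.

2310 μm

Q = I·t = 36.70 × 92880 = 3409000 C; n(e⁻) = 35.32 mol.
n(Cr) = n(e⁻)/3 = 11.77 mol, so m = 11.77 × 52 = 612.3 g.
Volume = m/ρ = 612.3 / 7.19 = 85.16 cm³.
Thickness = V/A = 85.16 / 369 = 0.231 cm = 2310 μm.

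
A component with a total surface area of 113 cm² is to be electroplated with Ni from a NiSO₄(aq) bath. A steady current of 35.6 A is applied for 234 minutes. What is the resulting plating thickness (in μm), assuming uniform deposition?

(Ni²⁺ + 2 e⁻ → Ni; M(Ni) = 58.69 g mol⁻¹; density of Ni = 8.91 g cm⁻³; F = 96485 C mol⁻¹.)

1510 μm

Q = I·t = 35.60 × 14040 = 499800 C; n(e⁻) = 5.180 mol.
n(Ni) = n(e⁻)/2 = 2.590 mol, so m = 2.590 × 58.69 = 152.0 g.
Volume = m/ρ = 152.0 / 8.91 = 17.06 cm³.
Thickness = V/A = 17.06 / 113 = 0.151 cm = 1510 μm.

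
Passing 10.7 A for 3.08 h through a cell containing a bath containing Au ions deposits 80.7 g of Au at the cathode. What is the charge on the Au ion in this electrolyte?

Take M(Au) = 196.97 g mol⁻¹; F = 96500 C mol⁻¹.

Q = I·t = 10.70 A × 11088 s = 118600 C, so n(e⁻) = 118600/96500 = 1.229 mol.
n(Au) deposited = 80.7 / 196.97 = 0.4097 mol.
Electrons per atom = n(e⁻)/n(Au) = 1.229 / 0.4097 = 3.00 ≈ 3, so the ion is Au³⁺.

+3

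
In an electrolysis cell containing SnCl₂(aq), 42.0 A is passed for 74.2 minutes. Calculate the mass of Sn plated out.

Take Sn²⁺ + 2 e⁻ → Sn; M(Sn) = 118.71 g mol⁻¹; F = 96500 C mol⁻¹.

115 g

Q = I·t = 42.00 A × 4452.0 s = 187000 C.
n(e⁻) = Q/F = 187000 / 96500 = 1.938 mol.
Sn²⁺ + 2 e⁻ → Sn, so n(Sn) = n(e⁻)/2 = 0.9688 mol.
m = n·M = 0.9688 × 118.71 = 115 g.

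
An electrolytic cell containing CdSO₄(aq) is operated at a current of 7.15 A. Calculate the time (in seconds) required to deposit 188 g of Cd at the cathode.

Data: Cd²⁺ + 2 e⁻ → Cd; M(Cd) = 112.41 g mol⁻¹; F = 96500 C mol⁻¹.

n(Cd) = m/M = 188 / 112.41 = 1.672 mol.
Each Cd atom requires 2 electrons, so n(e⁻) = 2 × 1.672 = 3.345 mol.
Q = n(e⁻)·F = 3.345 × 96500 = 322800 C.
t = Q/I = 322800 / 7.150 A = 45140 s.

45100 s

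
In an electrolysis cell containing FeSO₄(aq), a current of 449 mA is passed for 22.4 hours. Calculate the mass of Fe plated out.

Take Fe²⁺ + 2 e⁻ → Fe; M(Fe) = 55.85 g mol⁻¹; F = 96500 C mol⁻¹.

Q = I·t = 0.4490 A × 80640 s = 36210 C.
n(e⁻) = Q/F = 36210 / 96500 = 0.3752 mol.
Fe²⁺ + 2 e⁻ → Fe, so n(Fe) = n(e⁻)/2 = 0.1876 mol.
m = n·M = 0.1876 × 55.85 = 10.5 g.

10.5 g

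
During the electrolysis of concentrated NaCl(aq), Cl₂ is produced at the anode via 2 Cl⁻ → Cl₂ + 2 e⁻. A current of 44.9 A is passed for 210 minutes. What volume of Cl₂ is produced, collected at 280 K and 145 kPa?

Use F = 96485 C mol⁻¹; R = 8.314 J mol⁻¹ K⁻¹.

47.1 L

Q = I·t = 44.90 A × 12600 s = 565700 C.
n(e⁻) = Q/F = 565700 / 96485 = 5.864 mol.
2 electrons are transferred per Cl₂ molecule, so n(Cl₂) = 5.864 / 2 = 2.932 mol.
V = nRT/P = (2.932 × 8.314 × 280) / (145 × 10³ Pa) = 0.0471 m³ = 47.1 L.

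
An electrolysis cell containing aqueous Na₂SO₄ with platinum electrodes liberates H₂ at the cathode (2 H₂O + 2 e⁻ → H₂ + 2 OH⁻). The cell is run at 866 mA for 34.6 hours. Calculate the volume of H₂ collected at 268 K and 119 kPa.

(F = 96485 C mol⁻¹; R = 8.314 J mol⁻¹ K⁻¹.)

Q = I·t = 0.8660 A × 124560 s = 107900 C.
n(e⁻) = Q/F = 107900 / 96485 = 1.118 mol.
2 electrons are transferred per H₂ molecule, so n(H₂) = 1.118 / 2 = 0.5590 mol.
V = nRT/P = (0.5590 × 8.314 × 268) / (119 × 10³ Pa) = 0.0105 m³ = 10.5 L.

10.5 L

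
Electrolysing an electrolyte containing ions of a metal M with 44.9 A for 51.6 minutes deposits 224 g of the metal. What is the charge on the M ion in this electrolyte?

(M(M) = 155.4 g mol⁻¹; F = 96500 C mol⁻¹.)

+1

Q = I·t = 44.90 A × 3096.0 s = 139000 C, so n(e⁻) = 139000/96500 = 1.441 mol.
n(M) deposited = 224 / 155.4 = 1.441 mol.
Electrons per atom = n(e⁻)/n(M) = 1.441 / 1.441 = 0.999 ≈ 1, so the ion is M⁺.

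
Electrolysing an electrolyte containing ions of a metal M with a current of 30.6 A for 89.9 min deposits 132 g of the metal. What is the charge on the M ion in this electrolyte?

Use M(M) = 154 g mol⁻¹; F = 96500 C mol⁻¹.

+2

Q = I·t = 30.60 A × 5394.0 s = 165100 C, so n(e⁻) = 165100/96500 = 1.710 mol.
n(M) deposited = 132 / 154 = 0.8571 mol.
Electrons per atom = n(e⁻)/n(M) = 1.710 / 0.8571 = 2.00 ≈ 2, so the ion is M²⁺.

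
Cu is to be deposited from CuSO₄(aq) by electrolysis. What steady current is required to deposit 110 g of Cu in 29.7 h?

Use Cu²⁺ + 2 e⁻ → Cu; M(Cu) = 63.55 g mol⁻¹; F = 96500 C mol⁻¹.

3.12 A

n(Cu) = 110 / 63.55 = 1.731 mol.
n(e⁻) = 2 × 1.731 = 3.462 mol.
Q = n(e⁻)·F = 3.462 × 96500 = 334100 C.
I = Q/t = 334100 / 106920 s = 3.12 A.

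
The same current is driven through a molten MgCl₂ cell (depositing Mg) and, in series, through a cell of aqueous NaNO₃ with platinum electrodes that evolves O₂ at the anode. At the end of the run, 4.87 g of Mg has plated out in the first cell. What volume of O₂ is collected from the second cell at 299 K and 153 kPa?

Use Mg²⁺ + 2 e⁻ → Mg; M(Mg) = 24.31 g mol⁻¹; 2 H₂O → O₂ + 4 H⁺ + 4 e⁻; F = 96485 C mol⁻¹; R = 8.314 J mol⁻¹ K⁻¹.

1.63 L

n(Mg) = 4.87 / 24.31 = 0.2003 mol, so n(e⁻) = 2 × 0.2003 = 0.4007 mol.
The cells are in series, so the same 0.4007 mol of electrons passes through the second cell.
2 H₂O → O₂ + 4 H⁺ + 4 e⁻ — 4 mol e⁻ per mol O₂, so n(O₂) = 0.4007/4 = 0.1002 mol.
V = nRT/P = (0.1002 × 8.314 × 299) / (153 × 10³) = 0.00163 m³ = 1.63 L.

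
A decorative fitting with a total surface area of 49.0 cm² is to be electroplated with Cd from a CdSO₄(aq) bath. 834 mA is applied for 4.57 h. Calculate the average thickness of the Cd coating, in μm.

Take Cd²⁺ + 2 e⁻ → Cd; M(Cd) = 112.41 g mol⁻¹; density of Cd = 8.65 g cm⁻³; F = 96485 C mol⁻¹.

Q = I·t = 0.8340 × 16452 = 13720 C; n(e⁻) = 0.1422 mol.
n(Cd) = n(e⁻)/2 = 0.07110 mol, so m = 0.07110 × 112.41 = 7.993 g.
Volume = m/ρ = 7.993 / 8.65 = 0.9240 cm³.
Thickness = V/A = 0.9240 / 49.0 = 0.0189 cm = 189 μm.

189 μm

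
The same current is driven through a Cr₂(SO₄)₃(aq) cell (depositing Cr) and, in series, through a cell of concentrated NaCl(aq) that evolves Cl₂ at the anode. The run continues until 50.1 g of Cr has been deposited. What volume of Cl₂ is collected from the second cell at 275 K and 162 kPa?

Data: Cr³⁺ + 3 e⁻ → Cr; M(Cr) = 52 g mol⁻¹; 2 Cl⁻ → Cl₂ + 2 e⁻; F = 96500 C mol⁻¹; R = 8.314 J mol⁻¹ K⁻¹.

20.4 L

n(Cr) = 50.1 / 52 = 0.9635 mol, so n(e⁻) = 3 × 0.9635 = 2.890 mol.
The cells are in series, so the same 2.890 mol of electrons passes through the second cell.
2 Cl⁻ → Cl₂ + 2 e⁻ — 2 mol e⁻ per mol Cl₂, so n(Cl₂) = 2.890/2 = 1.445 mol.
V = nRT/P = (1.445 × 8.314 × 275) / (162 × 10³) = 0.0204 m³ = 20.4 L.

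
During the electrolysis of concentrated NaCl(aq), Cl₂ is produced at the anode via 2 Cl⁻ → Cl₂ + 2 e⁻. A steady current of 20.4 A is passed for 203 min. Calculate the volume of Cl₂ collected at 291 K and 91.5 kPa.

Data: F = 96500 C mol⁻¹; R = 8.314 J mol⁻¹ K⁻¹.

34.0 L

Q = I·t = 20.40 A × 12180 s = 248500 C.
n(e⁻) = Q/F = 248500 / 96500 = 2.575 mol.
2 electrons are transferred per Cl₂ molecule, so n(Cl₂) = 2.575 / 2 = 1.287 mol.
V = nRT/P = (1.287 × 8.314 × 291) / (91.5 × 10³ Pa) = 0.0340 m³ = 34.0 L.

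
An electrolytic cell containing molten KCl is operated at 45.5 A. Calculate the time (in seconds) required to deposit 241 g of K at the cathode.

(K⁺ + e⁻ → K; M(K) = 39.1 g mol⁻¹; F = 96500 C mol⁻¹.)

13100 s

n(K) = m/M = 241 / 39.1 = 6.164 mol.
Each K atom requires 1 electron, so n(e⁻) = 1 × 6.164 = 6.164 mol.
Q = n(e⁻)·F = 6.164 × 96500 = 594800 C.
t = Q/I = 594800 / 45.50 A = 13070 s.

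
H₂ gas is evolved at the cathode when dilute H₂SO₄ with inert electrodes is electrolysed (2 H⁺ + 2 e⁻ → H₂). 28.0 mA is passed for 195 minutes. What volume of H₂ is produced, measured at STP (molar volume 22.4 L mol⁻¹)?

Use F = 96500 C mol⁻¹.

0.0380 L

Q = I·t = 0.02800 A × 11700 s = 327.6 C.
n(e⁻) = Q/F = 327.6 / 96500 = 0.003395 mol.
2 electrons are transferred per H₂ molecule, so n(H₂) = 0.003395 / 2 = 0.001697 mol.
V = n × V_m = 0.001697 × 22.4 = 0.0380 L.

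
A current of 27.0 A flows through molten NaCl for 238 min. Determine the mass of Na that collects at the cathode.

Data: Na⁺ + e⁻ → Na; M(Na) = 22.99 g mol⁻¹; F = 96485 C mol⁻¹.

91.9 g

Q = I·t = 27.00 A × 14280 s = 385600 C.
n(e⁻) = Q/F = 385600 / 96485 = 3.996 mol.
Na⁺ + e⁻ → Na, so n(Na) = n(e⁻)/1 = 3.996 mol.
m = n·M = 3.996 × 22.99 = 91.9 g.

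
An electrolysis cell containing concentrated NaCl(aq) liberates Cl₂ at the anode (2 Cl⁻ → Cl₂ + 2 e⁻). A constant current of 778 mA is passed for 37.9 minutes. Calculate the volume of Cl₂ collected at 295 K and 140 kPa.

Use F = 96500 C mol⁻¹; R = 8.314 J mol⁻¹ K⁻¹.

Q = I·t = 0.7780 A × 2274.0 s = 1769 C.
n(e⁻) = Q/F = 1769 / 96500 = 0.01833 mol.
2 electrons are transferred per Cl₂ molecule, so n(Cl₂) = 0.01833 / 2 = 0.009167 mol.
V = nRT/P = (0.009167 × 8.314 × 295) / (140 × 10³ Pa) = 1.61 × 10⁻⁴ m³ = 0.161 L.

0.161 L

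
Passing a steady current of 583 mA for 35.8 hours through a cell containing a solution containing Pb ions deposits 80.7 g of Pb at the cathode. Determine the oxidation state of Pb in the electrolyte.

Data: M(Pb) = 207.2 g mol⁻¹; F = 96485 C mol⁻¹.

+2

Q = I·t = 0.5830 A × 128880 s = 75140 C, so n(e⁻) = 75140/96485 = 0.7787 mol.
n(Pb) deposited = 80.7 / 207.2 = 0.3895 mol.
Electrons per atom = n(e⁻)/n(Pb) = 0.7787 / 0.3895 = 2.00 ≈ 2, so the ion is Pb²⁺.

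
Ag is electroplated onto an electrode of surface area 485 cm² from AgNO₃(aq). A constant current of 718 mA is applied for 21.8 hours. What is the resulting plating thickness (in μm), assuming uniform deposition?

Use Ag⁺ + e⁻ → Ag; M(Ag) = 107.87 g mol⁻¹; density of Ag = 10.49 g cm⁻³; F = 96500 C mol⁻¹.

124 μm

Q = I·t = 0.7180 × 78480 = 56350 C; n(e⁻) = 0.5839 mol.
n(Ag) = n(e⁻)/1 = 0.5839 mol, so m = 0.5839 × 107.87 = 62.99 g.
Volume = m/ρ = 62.99 / 10.49 = 6.005 cm³.
Thickness = V/A = 6.005 / 485 = 0.0124 cm = 124 μm.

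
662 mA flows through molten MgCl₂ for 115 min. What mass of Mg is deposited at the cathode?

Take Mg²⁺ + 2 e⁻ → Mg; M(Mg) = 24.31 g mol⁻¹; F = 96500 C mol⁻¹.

0.575 g

Q = I·t = 0.6620 A × 6900.0 s = 4568 C.
n(e⁻) = Q/F = 4568 / 96500 = 0.04733 mol.
Mg²⁺ + 2 e⁻ → Mg, so n(Mg) = n(e⁻)/2 = 0.02367 mol.
m = n·M = 0.02367 × 24.31 = 0.575 g.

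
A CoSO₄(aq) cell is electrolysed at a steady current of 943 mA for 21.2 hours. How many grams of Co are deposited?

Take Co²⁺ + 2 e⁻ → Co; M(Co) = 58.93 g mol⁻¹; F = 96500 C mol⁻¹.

22.0 g

Q = I·t = 0.9430 A × 76320 s = 71970 C.
n(e⁻) = Q/F = 71970 / 96500 = 0.7458 mol.
Co²⁺ + 2 e⁻ → Co, so n(Co) = n(e⁻)/2 = 0.3729 mol.
m = n·M = 0.3729 × 58.93 = 22.0 g.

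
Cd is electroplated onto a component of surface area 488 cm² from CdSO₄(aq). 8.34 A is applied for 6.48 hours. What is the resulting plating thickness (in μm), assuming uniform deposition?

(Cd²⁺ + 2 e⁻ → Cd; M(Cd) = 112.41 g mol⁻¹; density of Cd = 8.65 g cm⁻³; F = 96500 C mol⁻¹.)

268 μm

Q = I·t = 8.340 × 23328 = 194600 C; n(e⁻) = 2.016 mol.
n(Cd) = n(e⁻)/2 = 1.008 mol, so m = 1.008 × 112.41 = 113.3 g.
Volume = m/ρ = 113.3 / 8.65 = 13.10 cm³.
Thickness = V/A = 13.10 / 488 = 0.0268 cm = 268 μm.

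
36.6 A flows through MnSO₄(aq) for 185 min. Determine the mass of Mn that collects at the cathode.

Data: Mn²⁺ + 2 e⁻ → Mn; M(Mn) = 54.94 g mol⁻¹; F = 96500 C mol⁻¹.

116 g

Q = I·t = 36.60 A × 11100 s = 406300 C.
n(e⁻) = Q/F = 406300 / 96500 = 4.210 mol.
Mn²⁺ + 2 e⁻ → Mn, so n(Mn) = n(e⁻)/2 = 2.105 mol.
m = n·M = 2.105 × 54.94 = 116 g.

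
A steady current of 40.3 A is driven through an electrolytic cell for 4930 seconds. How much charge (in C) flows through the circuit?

1.99 × 10⁵ C

Q = I·t = 40.30 A × 4930.0 s = 1.99 × 10⁵ C.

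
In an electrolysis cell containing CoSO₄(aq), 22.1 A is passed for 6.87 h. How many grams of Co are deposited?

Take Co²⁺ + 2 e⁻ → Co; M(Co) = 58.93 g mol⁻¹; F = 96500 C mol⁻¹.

Q = I·t = 22.10 A × 24732 s = 546600 C.
n(e⁻) = Q/F = 546600 / 96500 = 5.664 mol.
Co²⁺ + 2 e⁻ → Co, so n(Co) = n(e⁻)/2 = 2.832 mol.
m = n·M = 2.832 × 58.93 = 167 g.

167 g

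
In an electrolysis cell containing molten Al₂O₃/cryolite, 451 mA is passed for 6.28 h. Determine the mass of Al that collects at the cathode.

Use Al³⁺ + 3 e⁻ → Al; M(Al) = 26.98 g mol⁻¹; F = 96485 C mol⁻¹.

Q = I·t = 0.4510 A × 22608 s = 10200 C.
n(e⁻) = Q/F = 10200 / 96485 = 0.1057 mol.
Al³⁺ + 3 e⁻ → Al, so n(Al) = n(e⁻)/3 = 0.03523 mol.
m = n·M = 0.03523 × 26.98 = 0.950 g.

0.950 g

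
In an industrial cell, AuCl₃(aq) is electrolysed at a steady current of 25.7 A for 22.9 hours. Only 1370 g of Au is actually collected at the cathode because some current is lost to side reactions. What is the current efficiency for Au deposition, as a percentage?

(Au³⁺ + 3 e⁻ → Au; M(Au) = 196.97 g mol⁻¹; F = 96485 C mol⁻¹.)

95.0 %

Q = I·t = 25.70 × 82440 = 2119000 C; n(e⁻) = 2119000/96485 = 21.96 mol.
Theoretical n(Au) = n(e⁻)/3 = 7.320 mol, i.e. m_theo = 7.320 × 196.97 = 1442 g.
Efficiency = m_actual / m_theo = 1370 / 1442 = 95.0 %.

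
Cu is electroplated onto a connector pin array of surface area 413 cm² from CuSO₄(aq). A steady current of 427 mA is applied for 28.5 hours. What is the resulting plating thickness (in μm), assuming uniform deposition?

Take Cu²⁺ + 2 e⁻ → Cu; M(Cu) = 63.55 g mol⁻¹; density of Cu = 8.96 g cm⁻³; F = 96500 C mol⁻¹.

39.0 μm

Q = I·t = 0.4270 × 102600 = 43810 C; n(e⁻) = 0.4540 mol.
n(Cu) = n(e⁻)/2 = 0.2270 mol, so m = 0.2270 × 63.55 = 14.43 g.
Volume = m/ρ = 14.43 / 8.96 = 1.610 cm³.
Thickness = V/A = 1.610 / 413 = 0.00390 cm = 39.0 μm.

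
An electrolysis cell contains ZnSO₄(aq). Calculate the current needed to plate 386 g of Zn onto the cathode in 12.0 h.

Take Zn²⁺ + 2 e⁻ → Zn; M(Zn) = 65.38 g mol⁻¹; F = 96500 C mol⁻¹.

26.4 A

n(Zn) = 386 / 65.38 = 5.904 mol.
n(e⁻) = 2 × 5.904 = 11.81 mol.
Q = n(e⁻)·F = 11.81 × 96500 = 1139000 C.
I = Q/t = 1139000 / 43200 s = 26.4 A.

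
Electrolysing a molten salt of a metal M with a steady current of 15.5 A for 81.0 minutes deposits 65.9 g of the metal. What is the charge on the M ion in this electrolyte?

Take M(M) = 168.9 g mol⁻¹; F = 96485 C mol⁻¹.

+2

Q = I·t = 15.50 A × 4860.0 s = 75330 C, so n(e⁻) = 75330/96485 = 0.7807 mol.
n(M) deposited = 65.9 / 168.9 = 0.3902 mol.
Electrons per atom = n(e⁻)/n(M) = 0.7807 / 0.3902 = 2.00 ≈ 2, so the ion is M²⁺.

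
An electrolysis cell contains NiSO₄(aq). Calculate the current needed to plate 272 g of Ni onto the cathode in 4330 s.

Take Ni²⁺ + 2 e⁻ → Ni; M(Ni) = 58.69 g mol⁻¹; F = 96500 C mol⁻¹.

207 A

n(Ni) = 272 / 58.69 = 4.635 mol.
n(e⁻) = 2 × 4.635 = 9.269 mol.
Q = n(e⁻)·F = 9.269 × 96500 = 894500 C.
I = Q/t = 894500 / 4330.0 s = 207 A.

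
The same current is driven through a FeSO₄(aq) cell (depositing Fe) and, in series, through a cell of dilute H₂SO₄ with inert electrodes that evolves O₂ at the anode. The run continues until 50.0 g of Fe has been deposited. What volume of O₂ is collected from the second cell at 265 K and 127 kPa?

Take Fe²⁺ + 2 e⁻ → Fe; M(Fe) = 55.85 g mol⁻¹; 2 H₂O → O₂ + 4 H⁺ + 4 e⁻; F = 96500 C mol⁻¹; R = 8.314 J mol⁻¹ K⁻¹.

n(Fe) = 50.0 / 55.85 = 0.8953 mol, so n(e⁻) = 2 × 0.8953 = 1.791 mol.
The cells are in series, so the same 1.791 mol of electrons passes through the second cell.
2 H₂O → O₂ + 4 H⁺ + 4 e⁻ — 4 mol e⁻ per mol O₂, so n(O₂) = 1.791/4 = 0.4476 mol.
V = nRT/P = (0.4476 × 8.314 × 265) / (127 × 10³) = 0.00777 m³ = 7.77 L.

7.77 L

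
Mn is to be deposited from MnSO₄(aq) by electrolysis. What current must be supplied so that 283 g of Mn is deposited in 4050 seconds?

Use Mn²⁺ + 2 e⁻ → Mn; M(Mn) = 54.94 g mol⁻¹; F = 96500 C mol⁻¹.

n(Mn) = 283 / 54.94 = 5.151 mol.
n(e⁻) = 2 × 5.151 = 10.30 mol.
Q = n(e⁻)·F = 10.30 × 96500 = 994200 C.
I = Q/t = 994200 / 4050.0 s = 245 A.

245 A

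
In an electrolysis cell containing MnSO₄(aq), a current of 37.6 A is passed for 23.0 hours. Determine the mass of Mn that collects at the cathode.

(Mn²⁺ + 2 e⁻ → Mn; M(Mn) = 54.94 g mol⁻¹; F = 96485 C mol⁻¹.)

886 g

Q = I·t = 37.60 A × 82800 s = 3113000 C.
n(e⁻) = Q/F = 3113000 / 96485 = 32.27 mol.
Mn²⁺ + 2 e⁻ → Mn, so n(Mn) = n(e⁻)/2 = 16.13 mol.
m = n·M = 16.13 × 54.94 = 886 g.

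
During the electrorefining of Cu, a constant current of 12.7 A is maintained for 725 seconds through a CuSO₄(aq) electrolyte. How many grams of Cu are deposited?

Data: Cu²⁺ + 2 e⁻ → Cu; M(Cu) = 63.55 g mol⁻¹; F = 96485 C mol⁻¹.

Q = I·t = 12.70 A × 725.00 s = 9208 C.
n(e⁻) = Q/F = 9208 / 96485 = 0.09543 mol.
Cu²⁺ + 2 e⁻ → Cu, so n(Cu) = n(e⁻)/2 = 0.04771 mol.
m = n·M = 0.04771 × 63.55 = 3.03 g.

3.03 g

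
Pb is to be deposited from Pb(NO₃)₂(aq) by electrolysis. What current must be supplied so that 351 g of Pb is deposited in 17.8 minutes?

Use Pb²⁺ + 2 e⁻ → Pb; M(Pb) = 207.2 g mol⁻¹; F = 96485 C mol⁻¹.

n(Pb) = 351 / 207.2 = 1.694 mol.
n(e⁻) = 2 × 1.694 = 3.388 mol.
Q = n(e⁻)·F = 3.388 × 96485 = 326900 C.
I = Q/t = 326900 / 1068.0 s = 306 A.

306 A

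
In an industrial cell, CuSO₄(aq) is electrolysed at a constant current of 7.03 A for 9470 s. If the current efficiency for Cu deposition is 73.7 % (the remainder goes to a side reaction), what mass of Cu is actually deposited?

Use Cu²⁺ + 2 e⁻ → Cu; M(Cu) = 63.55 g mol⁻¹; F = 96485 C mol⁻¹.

16.2 g

Q = I·t = 7.030 × 9470.0 = 66570 C.
n(e⁻) = 66570/96485 = 0.6900 mol; theoretically n(Cu) = 0.6900/2 = 0.3450 mol, m_theo = 21.92 g.
At 73.7 % efficiency, m_actual = 0.737 × 21.92 = 16.2 g.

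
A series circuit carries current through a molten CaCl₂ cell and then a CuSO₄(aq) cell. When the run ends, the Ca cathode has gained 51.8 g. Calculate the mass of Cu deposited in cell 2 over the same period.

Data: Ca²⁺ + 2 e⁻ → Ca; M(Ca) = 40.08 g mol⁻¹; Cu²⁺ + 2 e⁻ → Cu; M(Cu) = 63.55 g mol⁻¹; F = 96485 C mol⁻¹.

82.1 g

n(Ca) = 51.8 / 40.08 = 1.292 mol.
Since Ca²⁺ + 2 e⁻ → Ca, n(e⁻) passed = 2 × 1.292 = 2.585 mol.
Cells in series carry the same charge, so the same 2.585 mol of electrons passes through cell 2.
Cu²⁺ + 2 e⁻ → Cu, so n(Cu) = 2.585 / 2 = 1.292 mol.
m(Cu) = 1.292 × 63.55 = 82.1 g.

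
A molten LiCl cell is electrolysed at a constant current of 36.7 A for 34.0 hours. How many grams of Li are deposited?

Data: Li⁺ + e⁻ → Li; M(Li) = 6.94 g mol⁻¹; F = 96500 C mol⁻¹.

323 g

Q = I·t = 36.70 A × 122400 s = 4492000 C.
n(e⁻) = Q/F = 4492000 / 96500 = 46.55 mol.
Li⁺ + e⁻ → Li, so n(Li) = n(e⁻)/1 = 46.55 mol.
m = n·M = 46.55 × 6.94 = 323 g.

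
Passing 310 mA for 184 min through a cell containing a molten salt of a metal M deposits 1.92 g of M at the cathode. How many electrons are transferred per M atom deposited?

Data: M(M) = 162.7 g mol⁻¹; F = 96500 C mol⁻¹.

Q = I·t = 0.3100 A × 11040 s = 3422 C, so n(e⁻) = 3422/96500 = 0.03547 mol.
n(M) deposited = 1.92 / 162.7 = 0.01180 mol.
Electrons per atom = n(e⁻)/n(M) = 0.03547 / 0.01180 = 3.01 ≈ 3, so the ion is M³⁺.

3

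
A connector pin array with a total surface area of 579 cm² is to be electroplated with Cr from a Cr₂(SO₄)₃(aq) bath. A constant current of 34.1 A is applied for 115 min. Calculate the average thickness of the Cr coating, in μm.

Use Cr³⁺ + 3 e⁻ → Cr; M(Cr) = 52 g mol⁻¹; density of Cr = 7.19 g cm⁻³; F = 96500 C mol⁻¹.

Q = I·t = 34.10 × 6900.0 = 235300 C; n(e⁻) = 2.438 mol.
n(Cr) = n(e⁻)/3 = 0.8127 mol, so m = 0.8127 × 52 = 42.26 g.
Volume = m/ρ = 42.26 / 7.19 = 5.878 cm³.
Thickness = V/A = 5.878 / 579 = 0.0102 cm = 102 μm.

102 μm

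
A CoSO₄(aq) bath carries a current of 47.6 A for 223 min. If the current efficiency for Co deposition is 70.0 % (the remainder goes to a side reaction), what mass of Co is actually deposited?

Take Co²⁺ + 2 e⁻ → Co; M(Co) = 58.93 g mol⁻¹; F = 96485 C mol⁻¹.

136 g

Q = I·t = 47.60 × 13380 = 636900 C.
n(e⁻) = 636900/96485 = 6.601 mol; theoretically n(Co) = 6.601/2 = 3.300 mol, m_theo = 194.5 g.
At 70.0 % efficiency, m_actual = 0.700 × 194.5 = 136 g.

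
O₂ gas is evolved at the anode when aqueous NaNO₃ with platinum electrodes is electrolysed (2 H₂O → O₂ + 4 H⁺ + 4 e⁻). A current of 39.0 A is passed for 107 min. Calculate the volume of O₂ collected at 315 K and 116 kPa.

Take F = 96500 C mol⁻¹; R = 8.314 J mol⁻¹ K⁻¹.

14.6 L

Q = I·t = 39.00 A × 6420.0 s = 250400 C.
n(e⁻) = Q/F = 250400 / 96500 = 2.595 mol.
4 electrons are transferred per O₂ molecule, so n(O₂) = 2.595 / 4 = 0.6487 mol.
V = nRT/P = (0.6487 × 8.314 × 315) / (116 × 10³ Pa) = 0.0146 m³ = 14.6 L.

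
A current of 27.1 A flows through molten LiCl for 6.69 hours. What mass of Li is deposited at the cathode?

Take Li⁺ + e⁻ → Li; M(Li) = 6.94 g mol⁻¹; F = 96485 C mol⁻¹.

46.9 g

Q = I·t = 27.10 A × 24084 s = 652700 C.
n(e⁻) = Q/F = 652700 / 96485 = 6.765 mol.
Li⁺ + e⁻ → Li, so n(Li) = n(e⁻)/1 = 6.765 mol.
m = n·M = 6.765 × 6.94 = 46.9 g.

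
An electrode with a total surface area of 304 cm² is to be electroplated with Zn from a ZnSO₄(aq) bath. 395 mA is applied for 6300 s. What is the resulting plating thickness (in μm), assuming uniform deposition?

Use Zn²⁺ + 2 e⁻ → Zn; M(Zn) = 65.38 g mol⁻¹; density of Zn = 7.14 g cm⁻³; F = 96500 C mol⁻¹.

Q = I·t = 0.3950 × 6300.0 = 2488 C; n(e⁻) = 0.02579 mol.
n(Zn) = n(e⁻)/2 = 0.01289 mol, so m = 0.01289 × 65.38 = 0.8430 g.
Volume = m/ρ = 0.8430 / 7.14 = 0.1181 cm³.
Thickness = V/A = 0.1181 / 304 = 3.88 × 10⁻⁴ cm = 3.88 μm.

3.88 μm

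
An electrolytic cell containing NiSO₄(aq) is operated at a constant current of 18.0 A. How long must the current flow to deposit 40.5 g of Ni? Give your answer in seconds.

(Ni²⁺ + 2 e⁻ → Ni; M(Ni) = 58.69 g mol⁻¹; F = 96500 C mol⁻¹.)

n(Ni) = m/M = 40.5 / 58.69 = 0.6901 mol.
Each Ni atom requires 2 electrons, so n(e⁻) = 2 × 0.6901 = 1.380 mol.
Q = n(e⁻)·F = 1.380 × 96500 = 133200 C.
t = Q/I = 133200 / 18.00 A = 7399 s.

7400 s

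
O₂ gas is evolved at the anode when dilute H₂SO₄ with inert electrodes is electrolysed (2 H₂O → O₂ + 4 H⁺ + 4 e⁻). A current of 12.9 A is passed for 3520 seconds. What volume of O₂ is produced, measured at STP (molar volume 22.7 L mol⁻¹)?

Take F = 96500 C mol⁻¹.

2.67 L

Q = I·t = 12.90 A × 3520.0 s = 45410 C.
n(e⁻) = Q/F = 45410 / 96500 = 0.4705 mol.
4 electrons are transferred per O₂ molecule, so n(O₂) = 0.4705 / 4 = 0.1176 mol.
V = n × V_m = 0.1176 × 22.7 = 2.67 L.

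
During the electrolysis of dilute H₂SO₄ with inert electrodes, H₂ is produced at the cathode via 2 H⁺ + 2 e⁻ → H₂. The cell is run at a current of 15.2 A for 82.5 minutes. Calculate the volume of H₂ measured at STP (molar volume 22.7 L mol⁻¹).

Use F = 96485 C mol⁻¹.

Q = I·t = 15.20 A × 4950.0 s = 75240 C.
n(e⁻) = Q/F = 75240 / 96485 = 0.7798 mol.
2 electrons are transferred per H₂ molecule, so n(H₂) = 0.7798 / 2 = 0.3899 mol.
V = n × V_m = 0.3899 × 22.7 = 8.85 L.

8.85 L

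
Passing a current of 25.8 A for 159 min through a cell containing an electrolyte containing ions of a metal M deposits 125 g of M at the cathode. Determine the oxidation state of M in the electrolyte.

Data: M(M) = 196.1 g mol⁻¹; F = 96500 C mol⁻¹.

Q = I·t = 25.80 A × 9540.0 s = 246100 C, so n(e⁻) = 246100/96500 = 2.551 mol.
n(M) deposited = 125 / 196.1 = 0.6374 mol.
Electrons per atom = n(e⁻)/n(M) = 2.551 / 0.6374 = 4.00 ≈ 4, so the ion is M⁴⁺.

+4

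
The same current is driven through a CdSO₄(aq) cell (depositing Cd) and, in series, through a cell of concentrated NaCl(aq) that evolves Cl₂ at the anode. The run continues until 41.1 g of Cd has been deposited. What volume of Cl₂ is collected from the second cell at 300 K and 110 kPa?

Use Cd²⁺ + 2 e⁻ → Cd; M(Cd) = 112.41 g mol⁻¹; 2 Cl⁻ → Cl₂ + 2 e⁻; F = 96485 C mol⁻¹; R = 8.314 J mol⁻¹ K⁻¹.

8.29 L

n(Cd) = 41.1 / 112.41 = 0.3656 mol, so n(e⁻) = 2 × 0.3656 = 0.7313 mol.
The cells are in series, so the same 0.7313 mol of electrons passes through the second cell.
2 Cl⁻ → Cl₂ + 2 e⁻ — 2 mol e⁻ per mol Cl₂, so n(Cl₂) = 0.7313/2 = 0.3656 mol.
V = nRT/P = (0.3656 × 8.314 × 300) / (110 × 10³) = 0.00829 m³ = 8.29 L.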